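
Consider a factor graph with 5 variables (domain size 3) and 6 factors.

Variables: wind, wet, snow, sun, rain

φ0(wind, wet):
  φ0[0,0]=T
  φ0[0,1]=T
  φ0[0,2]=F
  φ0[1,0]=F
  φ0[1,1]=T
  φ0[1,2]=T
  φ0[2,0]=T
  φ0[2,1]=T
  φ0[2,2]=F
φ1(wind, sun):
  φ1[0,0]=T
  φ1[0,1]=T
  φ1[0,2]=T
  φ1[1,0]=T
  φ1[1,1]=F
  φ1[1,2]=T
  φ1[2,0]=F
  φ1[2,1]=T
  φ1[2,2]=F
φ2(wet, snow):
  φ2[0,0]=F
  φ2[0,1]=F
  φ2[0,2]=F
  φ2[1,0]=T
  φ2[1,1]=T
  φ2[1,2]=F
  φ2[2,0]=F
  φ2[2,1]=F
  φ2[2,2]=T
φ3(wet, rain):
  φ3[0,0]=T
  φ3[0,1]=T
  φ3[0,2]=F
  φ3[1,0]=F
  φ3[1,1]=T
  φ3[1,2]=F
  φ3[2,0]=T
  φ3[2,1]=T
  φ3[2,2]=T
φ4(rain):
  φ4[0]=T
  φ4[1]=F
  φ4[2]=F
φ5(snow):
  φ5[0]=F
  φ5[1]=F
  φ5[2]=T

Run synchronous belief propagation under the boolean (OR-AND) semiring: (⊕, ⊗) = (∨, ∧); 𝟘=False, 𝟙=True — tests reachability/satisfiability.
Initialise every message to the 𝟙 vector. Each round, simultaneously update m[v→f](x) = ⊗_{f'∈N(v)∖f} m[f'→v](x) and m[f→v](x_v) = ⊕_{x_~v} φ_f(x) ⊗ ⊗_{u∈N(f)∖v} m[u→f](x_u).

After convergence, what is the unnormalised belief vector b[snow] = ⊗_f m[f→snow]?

init: all messages = 𝟙 over 3 values
r1 m[φ0→wind] = [T, T, T]
r1 m[φ0→wet] = [T, T, T]
r1 m[φ1→wind] = [T, T, T]
r1 m[φ1→sun] = [T, T, T]
r1 m[φ2→wet] = [F, T, T]
r1 m[φ2→snow] = [T, T, T]
r1 m[φ3→wet] = [T, T, T]
r1 m[φ3→rain] = [T, T, T]
r1 m[φ4→rain] = [T, F, F]
r1 m[φ5→snow] = [F, F, T]
r1 m[wind→φ0] = [T, T, T]
r1 m[wind→φ1] = [T, T, T]
r1 m[wet→φ0] = [T, T, T]
r1 m[wet→φ2] = [T, T, T]
r1 m[wet→φ3] = [T, T, T]
r1 m[snow→φ2] = [T, T, T]
r1 m[snow→φ5] = [T, T, T]
r1 m[sun→φ1] = [T, T, T]
r1 m[rain→φ3] = [T, T, T]
r1 m[rain→φ4] = [T, T, T]
r2 m[φ0→wind] = [T, T, T]
r2 m[φ0→wet] = [T, T, T]
r2 m[φ1→wind] = [T, T, T]
r2 m[φ1→sun] = [T, T, T]
r2 m[φ2→wet] = [F, T, T]
r2 m[φ2→snow] = [T, T, T]
r2 m[φ3→wet] = [T, T, T]
r2 m[φ3→rain] = [T, T, T]
r2 m[φ4→rain] = [T, F, F]
r2 m[φ5→snow] = [F, F, T]
r2 m[wind→φ0] = [T, T, T]
r2 m[wind→φ1] = [T, T, T]
r2 m[wet→φ0] = [F, T, T]
r2 m[wet→φ2] = [T, T, T]
r2 m[wet→φ3] = [F, T, T]
r2 m[snow→φ2] = [F, F, T]
r2 m[snow→φ5] = [T, T, T]
r2 m[sun→φ1] = [T, T, T]
r2 m[rain→φ3] = [T, F, F]
r2 m[rain→φ4] = [T, T, T]
r3 m[φ0→wind] = [T, T, T]
r3 m[φ0→wet] = [T, T, T]
r3 m[φ1→wind] = [T, T, T]
r3 m[φ1→sun] = [T, T, T]
r3 m[φ2→wet] = [F, F, T]
r3 m[φ2→snow] = [T, T, T]
r3 m[φ3→wet] = [T, F, T]
r3 m[φ3→rain] = [T, T, T]
r3 m[φ4→rain] = [T, F, F]
r3 m[φ5→snow] = [F, F, T]
r3 m[wind→φ0] = [T, T, T]
r3 m[wind→φ1] = [T, T, T]
r3 m[wet→φ0] = [F, T, T]
r3 m[wet→φ2] = [T, T, T]
r3 m[wet→φ3] = [F, T, T]
r3 m[snow→φ2] = [F, F, T]
r3 m[snow→φ5] = [T, T, T]
r3 m[sun→φ1] = [T, T, T]
r3 m[rain→φ3] = [T, F, F]
r3 m[rain→φ4] = [T, T, T]
r4 m[φ0→wind] = [T, T, T]
r4 m[φ0→wet] = [T, T, T]
r4 m[φ1→wind] = [T, T, T]
r4 m[φ1→sun] = [T, T, T]
r4 m[φ2→wet] = [F, F, T]
r4 m[φ2→snow] = [T, T, T]
r4 m[φ3→wet] = [T, F, T]
r4 m[φ3→rain] = [T, T, T]
r4 m[φ4→rain] = [T, F, F]
r4 m[φ5→snow] = [F, F, T]
r4 m[wind→φ0] = [T, T, T]
r4 m[wind→φ1] = [T, T, T]
r4 m[wet→φ0] = [F, F, T]
r4 m[wet→φ2] = [T, F, T]
r4 m[wet→φ3] = [F, F, T]
r4 m[snow→φ2] = [F, F, T]
r4 m[snow→φ5] = [T, T, T]
r4 m[sun→φ1] = [T, T, T]
r4 m[rain→φ3] = [T, F, F]
r4 m[rain→φ4] = [T, T, T]
r5 m[φ0→wind] = [F, T, F]
r5 m[φ0→wet] = [T, T, T]
r5 m[φ1→wind] = [T, T, T]
r5 m[φ1→sun] = [T, T, T]
r5 m[φ2→wet] = [F, F, T]
r5 m[φ2→snow] = [F, F, T]
r5 m[φ3→wet] = [T, F, T]
r5 m[φ3→rain] = [T, T, T]
r5 m[φ4→rain] = [T, F, F]
r5 m[φ5→snow] = [F, F, T]
r5 m[wind→φ0] = [T, T, T]
r5 m[wind→φ1] = [T, T, T]
r5 m[wet→φ0] = [F, F, T]
r5 m[wet→φ2] = [T, F, T]
r5 m[wet→φ3] = [F, F, T]
r5 m[snow→φ2] = [F, F, T]
r5 m[snow→φ5] = [T, T, T]
r5 m[sun→φ1] = [T, T, T]
r5 m[rain→φ3] = [T, F, F]
r5 m[rain→φ4] = [T, T, T]
r6 m[φ0→wind] = [F, T, F]
r6 m[φ0→wet] = [T, T, T]
r6 m[φ1→wind] = [T, T, T]
r6 m[φ1→sun] = [T, T, T]
r6 m[φ2→wet] = [F, F, T]
r6 m[φ2→snow] = [F, F, T]
r6 m[φ3→wet] = [T, F, T]
r6 m[φ3→rain] = [T, T, T]
r6 m[φ4→rain] = [T, F, F]
r6 m[φ5→snow] = [F, F, T]
r6 m[wind→φ0] = [T, T, T]
r6 m[wind→φ1] = [F, T, F]
r6 m[wet→φ0] = [F, F, T]
r6 m[wet→φ2] = [T, F, T]
r6 m[wet→φ3] = [F, F, T]
r6 m[snow→φ2] = [F, F, T]
r6 m[snow→φ5] = [F, F, T]
r6 m[sun→φ1] = [T, T, T]
r6 m[rain→φ3] = [T, F, F]
r6 m[rain→φ4] = [T, T, T]
r7 m[φ0→wind] = [F, T, F]
r7 m[φ0→wet] = [T, T, T]
r7 m[φ1→wind] = [T, T, T]
r7 m[φ1→sun] = [T, F, T]
r7 m[φ2→wet] = [F, F, T]
r7 m[φ2→snow] = [F, F, T]
r7 m[φ3→wet] = [T, F, T]
r7 m[φ3→rain] = [T, T, T]
r7 m[φ4→rain] = [T, F, F]
r7 m[φ5→snow] = [F, F, T]
r7 m[wind→φ0] = [T, T, T]
r7 m[wind→φ1] = [F, T, F]
r7 m[wet→φ0] = [F, F, T]
r7 m[wet→φ2] = [T, F, T]
r7 m[wet→φ3] = [F, F, T]
r7 m[snow→φ2] = [F, F, T]
r7 m[snow→φ5] = [F, F, T]
r7 m[sun→φ1] = [T, T, T]
r7 m[rain→φ3] = [T, F, F]
r7 m[rain→φ4] = [T, T, T]
r8 m[φ0→wind] = [F, T, F]
r8 m[φ0→wet] = [T, T, T]
r8 m[φ1→wind] = [T, T, T]
r8 m[φ1→sun] = [T, F, T]
r8 m[φ2→wet] = [F, F, T]
r8 m[φ2→snow] = [F, F, T]
r8 m[φ3→wet] = [T, F, T]
r8 m[φ3→rain] = [T, T, T]
r8 m[φ4→rain] = [T, F, F]
r8 m[φ5→snow] = [F, F, T]
r8 m[wind→φ0] = [T, T, T]
r8 m[wind→φ1] = [F, T, F]
r8 m[wet→φ0] = [F, F, T]
r8 m[wet→φ2] = [T, F, T]
r8 m[wet→φ3] = [F, F, T]
r8 m[snow→φ2] = [F, F, T]
r8 m[snow→φ5] = [F, F, T]
r8 m[sun→φ1] = [T, T, T]
r8 m[rain→φ3] = [T, F, F]
r8 m[rain→φ4] = [T, T, T]
fixed point reached at round 8
b[snow] = ⊗ incoming = [F, F, T]

b[snow] = [F, F, T]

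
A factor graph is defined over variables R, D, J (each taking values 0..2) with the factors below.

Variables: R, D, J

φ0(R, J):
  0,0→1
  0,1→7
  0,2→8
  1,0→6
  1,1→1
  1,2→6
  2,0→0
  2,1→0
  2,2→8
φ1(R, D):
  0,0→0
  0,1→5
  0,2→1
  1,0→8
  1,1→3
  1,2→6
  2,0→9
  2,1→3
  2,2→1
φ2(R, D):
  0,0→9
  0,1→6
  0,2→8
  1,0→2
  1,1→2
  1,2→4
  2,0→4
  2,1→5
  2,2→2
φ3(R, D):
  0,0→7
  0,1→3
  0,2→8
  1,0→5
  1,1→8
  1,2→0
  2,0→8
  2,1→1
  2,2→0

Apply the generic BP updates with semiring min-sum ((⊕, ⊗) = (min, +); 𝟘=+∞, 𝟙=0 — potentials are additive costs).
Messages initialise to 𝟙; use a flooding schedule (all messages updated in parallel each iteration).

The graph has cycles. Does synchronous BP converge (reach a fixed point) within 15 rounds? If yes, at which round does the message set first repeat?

NOT CONVERGED within 15 rounds

init: all messages = 𝟙 over 3 values
r1 m[φ0→R] = [1, 1, 0]
r1 m[φ0→J] = [0, 0, 6]
r1 m[φ1→R] = [0, 3, 1]
r1 m[φ1→D] = [0, 3, 1]
r1 m[φ2→R] = [6, 2, 2]
r1 m[φ2→D] = [2, 2, 2]
r1 m[φ3→R] = [3, 0, 0]
r1 m[φ3→D] = [5, 1, 0]
r1 m[R→φ0] = [0, 0, 0]
r1 m[R→φ1] = [0, 0, 0]
r1 m[R→φ2] = [0, 0, 0]
r1 m[R→φ3] = [0, 0, 0]
r1 m[D→φ1] = [0, 0, 0]
r1 m[D→φ2] = [0, 0, 0]
r1 m[D→φ3] = [0, 0, 0]
r1 m[J→φ0] = [0, 0, 0]
r2 m[φ0→R] = [1, 1, 0]
r2 m[φ0→J] = [0, 0, 6]
r2 m[φ1→R] = [0, 3, 1]
r2 m[φ1→D] = [0, 3, 1]
r2 m[φ2→R] = [6, 2, 2]
r2 m[φ2→D] = [2, 2, 2]
r2 m[φ3→R] = [3, 0, 0]
r2 m[φ3→D] = [5, 1, 0]
r2 m[R→φ0] = [9, 5, 3]
r2 m[R→φ1] = [10, 3, 2]
r2 m[R→φ2] = [4, 4, 1]
r2 m[R→φ3] = [7, 6, 3]
r2 m[D→φ1] = [7, 3, 2]
r2 m[D→φ2] = [5, 4, 1]
r2 m[D→φ3] = [2, 5, 3]
r2 m[J→φ0] = [0, 0, 0]
r3 m[φ0→R] = [1, 1, 0]
r3 m[φ0→J] = [3, 3, 11]
r3 m[φ1→R] = [3, 6, 3]
r3 m[φ1→D] = [10, 5, 3]
r3 m[φ2→R] = [9, 5, 3]
r3 m[φ2→D] = [5, 6, 3]
r3 m[φ3→R] = [8, 3, 3]
r3 m[φ3→D] = [11, 4, 3]
r3 m[R→φ0] = [9, 5, 3]
r3 m[R→φ1] = [10, 3, 2]
r3 m[R→φ2] = [4, 4, 1]
r3 m[R→φ3] = [7, 6, 3]
r3 m[D→φ1] = [7, 3, 2]
r3 m[D→φ2] = [5, 4, 1]
r3 m[D→φ3] = [2, 5, 3]
r3 m[J→φ0] = [0, 0, 0]
r4 m[φ0→R] = [1, 1, 0]
r4 m[φ0→J] = [3, 3, 11]
r4 m[φ1→R] = [3, 6, 3]
r4 m[φ1→D] = [10, 5, 3]
r4 m[φ2→R] = [9, 5, 3]
r4 m[φ2→D] = [5, 6, 3]
r4 m[φ3→R] = [8, 3, 3]
r4 m[φ3→D] = [11, 4, 3]
r4 m[R→φ0] = [20, 14, 9]
r4 m[R→φ1] = [18, 9, 6]
r4 m[R→φ2] = [12, 10, 6]
r4 m[R→φ3] = [13, 12, 6]
r4 m[D→φ1] = [16, 10, 6]
r4 m[D→φ2] = [21, 9, 6]
r4 m[D→φ3] = [15, 11, 6]
r4 m[J→φ0] = [0, 0, 0]
r5 m[φ0→R] = [1, 1, 0]
r5 m[φ0→J] = [9, 9, 17]
r5 m[φ1→R] = [7, 12, 7]
r5 m[φ1→D] = [15, 9, 7]
r5 m[φ2→R] = [14, 10, 8]
r5 m[φ2→D] = [10, 11, 8]
r5 m[φ3→R] = [14, 6, 6]
r5 m[φ3→D] = [14, 7, 6]
r5 m[R→φ0] = [20, 14, 9]
r5 m[R→φ1] = [18, 9, 6]
r5 m[R→φ2] = [12, 10, 6]
r5 m[R→φ3] = [13, 12, 6]
r5 m[D→φ1] = [16, 10, 6]
r5 m[D→φ2] = [21, 9, 6]
r5 m[D→φ3] = [15, 11, 6]
r5 m[J→φ0] = [0, 0, 0]
r6 m[φ0→R] = [1, 1, 0]
r6 m[φ0→J] = [9, 9, 17]
r6 m[φ1→R] = [7, 12, 7]
r6 m[φ1→D] = [15, 9, 7]
r6 m[φ2→R] = [14, 10, 8]
r6 m[φ2→D] = [10, 11, 8]
r6 m[φ3→R] = [14, 6, 6]
r6 m[φ3→D] = [14, 7, 6]
r6 m[R→φ0] = [35, 28, 21]
r6 m[R→φ1] = [29, 17, 14]
r6 m[R→φ2] = [22, 19, 13]
r6 m[R→φ3] = [22, 23, 15]
r6 m[D→φ1] = [24, 18, 14]
r6 m[D→φ2] = [29, 16, 13]
r6 m[D→φ3] = [25, 20, 15]
r6 m[J→φ0] = [0, 0, 0]
r7 m[φ0→R] = [1, 1, 0]
r7 m[φ0→J] = [21, 21, 29]
r7 m[φ1→R] = [15, 20, 15]
r7 m[φ1→D] = [23, 17, 15]
r7 m[φ2→R] = [21, 17, 15]
r7 m[φ2→D] = [17, 18, 15]
r7 m[φ3→R] = [23, 15, 15]
r7 m[φ3→D] = [23, 16, 15]
r7 m[R→φ0] = [35, 28, 21]
r7 m[R→φ1] = [29, 17, 14]
r7 m[R→φ2] = [22, 19, 13]
r7 m[R→φ3] = [22, 23, 15]
r7 m[D→φ1] = [24, 18, 14]
r7 m[D→φ2] = [29, 16, 13]
r7 m[D→φ3] = [25, 20, 15]
r7 m[J→φ0] = [0, 0, 0]
r8 m[φ0→R] = [1, 1, 0]
r8 m[φ0→J] = [21, 21, 29]
r8 m[φ1→R] = [15, 20, 15]
r8 m[φ1→D] = [23, 17, 15]
r8 m[φ2→R] = [21, 17, 15]
r8 m[φ2→D] = [17, 18, 15]
r8 m[φ3→R] = [23, 15, 15]
r8 m[φ3→D] = [23, 16, 15]
r8 m[R→φ0] = [59, 52, 45]
r8 m[R→φ1] = [45, 33, 30]
r8 m[R→φ2] = [39, 36, 30]
r8 m[R→φ3] = [37, 38, 30]
r8 m[D→φ1] = [40, 34, 30]
r8 m[D→φ2] = [46, 33, 30]
r8 m[D→φ3] = [40, 35, 30]
r8 m[J→φ0] = [0, 0, 0]
r9 m[φ0→R] = [1, 1, 0]
r9 m[φ0→J] = [45, 45, 53]
r9 m[φ1→R] = [31, 36, 31]
r9 m[φ1→D] = [39, 33, 31]
r9 m[φ2→R] = [38, 34, 32]
r9 m[φ2→D] = [34, 35, 32]
r9 m[φ3→R] = [38, 30, 30]
r9 m[φ3→D] = [38, 31, 30]
r9 m[R→φ0] = [59, 52, 45]
r9 m[R→φ1] = [45, 33, 30]
r9 m[R→φ2] = [39, 36, 30]
r9 m[R→φ3] = [37, 38, 30]
r9 m[D→φ1] = [40, 34, 30]
r9 m[D→φ2] = [46, 33, 30]
r9 m[D→φ3] = [40, 35, 30]
r9 m[J→φ0] = [0, 0, 0]
r10 m[φ0→R] = [1, 1, 0]
r10 m[φ0→J] = [45, 45, 53]
r10 m[φ1→R] = [31, 36, 31]
r10 m[φ1→D] = [39, 33, 31]
r10 m[φ2→R] = [38, 34, 32]
r10 m[φ2→D] = [34, 35, 32]
r10 m[φ3→R] = [38, 30, 30]
r10 m[φ3→D] = [38, 31, 30]
r10 m[R→φ0] = [107, 100, 93]
r10 m[R→φ1] = [77, 65, 62]
r10 m[R→φ2] = [70, 67, 61]
r10 m[R→φ3] = [70, 71, 63]
r10 m[D→φ1] = [72, 66, 62]
r10 m[D→φ2] = [77, 64, 61]
r10 m[D→φ3] = [73, 68, 63]
r10 m[J→φ0] = [0, 0, 0]
r11 m[φ0→R] = [1, 1, 0]
r11 m[φ0→J] = [93, 93, 101]
r11 m[φ1→R] = [63, 68, 63]
r11 m[φ1→D] = [71, 65, 63]
r11 m[φ2→R] = [69, 65, 63]
r11 m[φ2→D] = [65, 66, 63]
r11 m[φ3→R] = [71, 63, 63]
r11 m[φ3→D] = [71, 64, 63]
r11 m[R→φ0] = [107, 100, 93]
r11 m[R→φ1] = [77, 65, 62]
r11 m[R→φ2] = [70, 67, 61]
r11 m[R→φ3] = [70, 71, 63]
r11 m[D→φ1] = [72, 66, 62]
r11 m[D→φ2] = [77, 64, 61]
r11 m[D→φ3] = [73, 68, 63]
r11 m[J→φ0] = [0, 0, 0]
r12 m[φ0→R] = [1, 1, 0]
r12 m[φ0→J] = [93, 93, 101]
r12 m[φ1→R] = [63, 68, 63]
r12 m[φ1→D] = [71, 65, 63]
r12 m[φ2→R] = [69, 65, 63]
r12 m[φ2→D] = [65, 66, 63]
r12 m[φ3→R] = [71, 63, 63]
r12 m[φ3→D] = [71, 64, 63]
r12 m[R→φ0] = [203, 196, 189]
r12 m[R→φ1] = [141, 129, 126]
r12 m[R→φ2] = [135, 132, 126]
r12 m[R→φ3] = [133, 134, 126]
r12 m[D→φ1] = [136, 130, 126]
r12 m[D→φ2] = [142, 129, 126]
r12 m[D→φ3] = [136, 131, 126]
r12 m[J→φ0] = [0, 0, 0]
r13 m[φ0→R] = [1, 1, 0]
r13 m[φ0→J] = [189, 189, 197]
r13 m[φ1→R] = [127, 132, 127]
r13 m[φ1→D] = [135, 129, 127]
r13 m[φ2→R] = [134, 130, 128]
r13 m[φ2→D] = [130, 131, 128]
r13 m[φ3→R] = [134, 126, 126]
r13 m[φ3→D] = [134, 127, 126]
r13 m[R→φ0] = [203, 196, 189]
r13 m[R→φ1] = [141, 129, 126]
r13 m[R→φ2] = [135, 132, 126]
r13 m[R→φ3] = [133, 134, 126]
r13 m[D→φ1] = [136, 130, 126]
r13 m[D→φ2] = [142, 129, 126]
r13 m[D→φ3] = [136, 131, 126]
r13 m[J→φ0] = [0, 0, 0]
r14 m[φ0→R] = [1, 1, 0]
r14 m[φ0→J] = [189, 189, 197]
r14 m[φ1→R] = [127, 132, 127]
r14 m[φ1→D] = [135, 129, 127]
r14 m[φ2→R] = [134, 130, 128]
r14 m[φ2→D] = [130, 131, 128]
r14 m[φ3→R] = [134, 126, 126]
r14 m[φ3→D] = [134, 127, 126]
r14 m[R→φ0] = [395, 388, 381]
r14 m[R→φ1] = [269, 257, 254]
r14 m[R→φ2] = [262, 259, 253]
r14 m[R→φ3] = [262, 263, 255]
r14 m[D→φ1] = [264, 258, 254]
r14 m[D→φ2] = [269, 256, 253]
r14 m[D→φ3] = [265, 260, 255]
r14 m[J→φ0] = [0, 0, 0]
r15 m[φ0→R] = [1, 1, 0]
r15 m[φ0→J] = [381, 381, 389]
r15 m[φ1→R] = [255, 260, 255]
r15 m[φ1→D] = [263, 257, 255]
r15 m[φ2→R] = [261, 257, 255]
r15 m[φ2→D] = [257, 258, 255]
r15 m[φ3→R] = [263, 255, 255]
r15 m[φ3→D] = [263, 256, 255]
r15 m[R→φ0] = [395, 388, 381]
r15 m[R→φ1] = [269, 257, 254]
r15 m[R→φ2] = [262, 259, 253]
r15 m[R→φ3] = [262, 263, 255]
r15 m[D→φ1] = [264, 258, 254]
r15 m[D→φ2] = [269, 256, 253]
r15 m[D→φ3] = [265, 260, 255]
r15 m[J→φ0] = [0, 0, 0]
no fixed point within 15 rounds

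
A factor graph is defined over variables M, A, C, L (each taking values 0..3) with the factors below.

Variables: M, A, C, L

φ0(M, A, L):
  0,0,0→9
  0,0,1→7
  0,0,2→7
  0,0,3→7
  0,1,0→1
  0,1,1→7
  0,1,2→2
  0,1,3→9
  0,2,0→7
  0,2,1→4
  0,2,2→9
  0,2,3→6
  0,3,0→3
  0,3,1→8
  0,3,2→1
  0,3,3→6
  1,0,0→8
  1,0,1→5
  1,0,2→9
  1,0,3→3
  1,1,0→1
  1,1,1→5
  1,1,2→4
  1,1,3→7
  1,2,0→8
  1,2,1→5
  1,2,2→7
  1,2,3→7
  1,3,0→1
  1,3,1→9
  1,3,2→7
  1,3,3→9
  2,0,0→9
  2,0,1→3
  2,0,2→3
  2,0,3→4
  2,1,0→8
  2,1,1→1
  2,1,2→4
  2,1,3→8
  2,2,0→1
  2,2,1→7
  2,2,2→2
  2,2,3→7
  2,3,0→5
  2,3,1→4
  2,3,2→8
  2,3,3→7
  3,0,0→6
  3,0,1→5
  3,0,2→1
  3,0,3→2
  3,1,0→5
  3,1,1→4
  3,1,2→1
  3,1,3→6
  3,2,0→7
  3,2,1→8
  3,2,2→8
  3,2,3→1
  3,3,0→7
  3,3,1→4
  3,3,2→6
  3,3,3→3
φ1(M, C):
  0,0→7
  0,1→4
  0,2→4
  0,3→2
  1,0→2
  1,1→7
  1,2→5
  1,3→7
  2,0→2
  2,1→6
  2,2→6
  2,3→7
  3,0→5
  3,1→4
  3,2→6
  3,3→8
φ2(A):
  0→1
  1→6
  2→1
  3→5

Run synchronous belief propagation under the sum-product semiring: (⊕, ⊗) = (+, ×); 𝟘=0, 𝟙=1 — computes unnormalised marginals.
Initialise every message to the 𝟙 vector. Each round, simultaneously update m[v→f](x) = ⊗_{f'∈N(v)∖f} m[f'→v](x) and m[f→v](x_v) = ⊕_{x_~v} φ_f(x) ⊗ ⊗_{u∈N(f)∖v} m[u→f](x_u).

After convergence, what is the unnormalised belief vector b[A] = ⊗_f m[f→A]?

b[A] = [1756, 8934, 1918, 9080]

init: all messages = 𝟙 over 4 values
r1 m[φ0→M] = [93, 95, 81, 74]
r1 m[φ0→A] = [88, 73, 94, 88]
r1 m[φ0→L] = [86, 86, 79, 92]
r1 m[φ1→M] = [17, 21, 21, 23]
r1 m[φ1→C] = [16, 21, 21, 24]
r1 m[φ2→A] = [1, 6, 1, 5]
r1 m[M→φ0] = [1, 1, 1, 1]
r1 m[M→φ1] = [1, 1, 1, 1]
r1 m[A→φ0] = [1, 1, 1, 1]
r1 m[A→φ2] = [1, 1, 1, 1]
r1 m[C→φ1] = [1, 1, 1, 1]
r1 m[L→φ0] = [1, 1, 1, 1]
r2 m[φ0→M] = [93, 95, 81, 74]
r2 m[φ0→A] = [88, 73, 94, 88]
r2 m[φ0→L] = [86, 86, 79, 92]
r2 m[φ1→M] = [17, 21, 21, 23]
r2 m[φ1→C] = [16, 21, 21, 24]
r2 m[φ2→A] = [1, 6, 1, 5]
r2 m[M→φ0] = [17, 21, 21, 23]
r2 m[M→φ1] = [93, 95, 81, 74]
r2 m[A→φ0] = [1, 6, 1, 5]
r2 m[A→φ2] = [88, 73, 94, 88]
r2 m[C→φ1] = [1, 1, 1, 1]
r2 m[L→φ0] = [1, 1, 1, 1]
r3 m[φ0→M] = [260, 284, 282, 234]
r3 m[φ0→A] = [1756, 1489, 1918, 1816]
r3 m[φ0→L] = [4733, 5433, 4620, 6902]
r3 m[φ1→M] = [17, 21, 21, 23]
r3 m[φ1→C] = [1373, 1819, 1777, 2010]
r3 m[φ2→A] = [1, 6, 1, 5]
r3 m[M→φ0] = [17, 21, 21, 23]
r3 m[M→φ1] = [93, 95, 81, 74]
r3 m[A→φ0] = [1, 6, 1, 5]
r3 m[A→φ2] = [88, 73, 94, 88]
r3 m[C→φ1] = [1, 1, 1, 1]
r3 m[L→φ0] = [1, 1, 1, 1]
r4 m[φ0→M] = [260, 284, 282, 234]
r4 m[φ0→A] = [1756, 1489, 1918, 1816]
r4 m[φ0→L] = [4733, 5433, 4620, 6902]
r4 m[φ1→M] = [17, 21, 21, 23]
r4 m[φ1→C] = [1373, 1819, 1777, 2010]
r4 m[φ2→A] = [1, 6, 1, 5]
r4 m[M→φ0] = [17, 21, 21, 23]
r4 m[M→φ1] = [260, 284, 282, 234]
r4 m[A→φ0] = [1, 6, 1, 5]
r4 m[A→φ2] = [1756, 1489, 1918, 1816]
r4 m[C→φ1] = [1, 1, 1, 1]
r4 m[L→φ0] = [1, 1, 1, 1]
r5 m[φ0→M] = [260, 284, 282, 234]
r5 m[φ0→A] = [1756, 1489, 1918, 1816]
r5 m[φ0→L] = [4733, 5433, 4620, 6902]
r5 m[φ1→M] = [17, 21, 21, 23]
r5 m[φ1→C] = [4122, 5656, 5556, 6354]
r5 m[φ2→A] = [1, 6, 1, 5]
r5 m[M→φ0] = [17, 21, 21, 23]
r5 m[M→φ1] = [260, 284, 282, 234]
r5 m[A→φ0] = [1, 6, 1, 5]
r5 m[A→φ2] = [1756, 1489, 1918, 1816]
r5 m[C→φ1] = [1, 1, 1, 1]
r5 m[L→φ0] = [1, 1, 1, 1]
r6 m[φ0→M] = [260, 284, 282, 234]
r6 m[φ0→A] = [1756, 1489, 1918, 1816]
r6 m[φ0→L] = [4733, 5433, 4620, 6902]
r6 m[φ1→M] = [17, 21, 21, 23]
r6 m[φ1→C] = [4122, 5656, 5556, 6354]
r6 m[φ2→A] = [1, 6, 1, 5]
r6 m[M→φ0] = [17, 21, 21, 23]
r6 m[M→φ1] = [260, 284, 282, 234]
r6 m[A→φ0] = [1, 6, 1, 5]
r6 m[A→φ2] = [1756, 1489, 1918, 1816]
r6 m[C→φ1] = [1, 1, 1, 1]
r6 m[L→φ0] = [1, 1, 1, 1]
fixed point reached at round 6
b[A] = ⊗ incoming = [1756, 8934, 1918, 9080]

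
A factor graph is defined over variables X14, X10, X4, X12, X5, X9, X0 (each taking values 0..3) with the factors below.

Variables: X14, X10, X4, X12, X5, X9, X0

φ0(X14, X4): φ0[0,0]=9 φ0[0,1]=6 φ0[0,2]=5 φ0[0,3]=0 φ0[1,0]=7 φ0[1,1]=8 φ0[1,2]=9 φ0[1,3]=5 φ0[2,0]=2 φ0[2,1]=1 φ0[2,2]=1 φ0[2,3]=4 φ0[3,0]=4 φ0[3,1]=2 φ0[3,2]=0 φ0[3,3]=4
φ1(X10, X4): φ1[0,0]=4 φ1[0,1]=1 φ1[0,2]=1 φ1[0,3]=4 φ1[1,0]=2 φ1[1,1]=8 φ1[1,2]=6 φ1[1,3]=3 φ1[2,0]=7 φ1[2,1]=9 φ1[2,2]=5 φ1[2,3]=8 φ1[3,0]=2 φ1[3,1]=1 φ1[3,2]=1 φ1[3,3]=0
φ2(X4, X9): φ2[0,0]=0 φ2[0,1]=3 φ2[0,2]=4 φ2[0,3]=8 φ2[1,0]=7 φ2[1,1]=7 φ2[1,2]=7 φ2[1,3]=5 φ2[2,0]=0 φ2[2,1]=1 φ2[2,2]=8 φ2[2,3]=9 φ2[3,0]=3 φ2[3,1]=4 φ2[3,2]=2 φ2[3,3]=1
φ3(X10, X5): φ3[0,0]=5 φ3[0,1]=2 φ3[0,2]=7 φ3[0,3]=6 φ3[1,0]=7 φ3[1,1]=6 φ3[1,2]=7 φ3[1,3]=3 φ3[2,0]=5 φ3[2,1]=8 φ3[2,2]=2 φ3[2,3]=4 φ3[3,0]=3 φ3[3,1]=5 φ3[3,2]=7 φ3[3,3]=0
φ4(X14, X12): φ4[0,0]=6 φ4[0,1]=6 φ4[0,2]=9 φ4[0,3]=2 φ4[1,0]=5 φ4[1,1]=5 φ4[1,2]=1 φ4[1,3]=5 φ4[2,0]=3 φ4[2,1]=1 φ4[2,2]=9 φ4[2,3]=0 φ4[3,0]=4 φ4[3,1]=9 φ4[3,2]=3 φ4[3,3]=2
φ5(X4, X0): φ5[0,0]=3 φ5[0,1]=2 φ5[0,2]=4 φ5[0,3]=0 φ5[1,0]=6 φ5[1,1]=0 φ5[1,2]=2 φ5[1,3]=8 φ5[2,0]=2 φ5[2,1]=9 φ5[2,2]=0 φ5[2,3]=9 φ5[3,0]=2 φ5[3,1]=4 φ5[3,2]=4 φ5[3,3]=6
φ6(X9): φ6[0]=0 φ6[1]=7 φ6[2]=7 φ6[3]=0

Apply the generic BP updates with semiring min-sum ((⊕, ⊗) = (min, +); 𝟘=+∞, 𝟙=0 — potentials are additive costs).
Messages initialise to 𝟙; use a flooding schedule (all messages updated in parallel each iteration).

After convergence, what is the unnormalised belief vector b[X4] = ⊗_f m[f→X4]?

b[X4] = [4, 7, 2, 5]

init: all messages = 𝟙 over 4 values
r1 m[φ0→X14] = [0, 5, 1, 0]
r1 m[φ0→X4] = [2, 1, 0, 0]
r1 m[φ1→X10] = [1, 2, 5, 0]
r1 m[φ1→X4] = [2, 1, 1, 0]
r1 m[φ2→X4] = [0, 5, 0, 1]
r1 m[φ2→X9] = [0, 1, 2, 1]
r1 m[φ3→X10] = [2, 3, 2, 0]
r1 m[φ3→X5] = [3, 2, 2, 0]
r1 m[φ4→X14] = [2, 1, 0, 2]
r1 m[φ4→X12] = [3, 1, 1, 0]
r1 m[φ5→X4] = [0, 0, 0, 2]
r1 m[φ5→X0] = [2, 0, 0, 0]
r1 m[φ6→X9] = [0, 7, 7, 0]
r1 m[X14→φ0] = [0, 0, 0, 0]
r1 m[X14→φ4] = [0, 0, 0, 0]
r1 m[X10→φ1] = [0, 0, 0, 0]
r1 m[X10→φ3] = [0, 0, 0, 0]
r1 m[X4→φ0] = [0, 0, 0, 0]
r1 m[X4→φ1] = [0, 0, 0, 0]
r1 m[X4→φ2] = [0, 0, 0, 0]
r1 m[X4→φ5] = [0, 0, 0, 0]
r1 m[X12→φ4] = [0, 0, 0, 0]
r1 m[X5→φ3] = [0, 0, 0, 0]
r1 m[X9→φ2] = [0, 0, 0, 0]
r1 m[X9→φ6] = [0, 0, 0, 0]
r1 m[X0→φ5] = [0, 0, 0, 0]
r2 m[φ0→X14] = [0, 5, 1, 0]
r2 m[φ0→X4] = [2, 1, 0, 0]
r2 m[φ1→X10] = [1, 2, 5, 0]
r2 m[φ1→X4] = [2, 1, 1, 0]
r2 m[φ2→X4] = [0, 5, 0, 1]
r2 m[φ2→X9] = [0, 1, 2, 1]
r2 m[φ3→X10] = [2, 3, 2, 0]
r2 m[φ3→X5] = [3, 2, 2, 0]
r2 m[φ4→X14] = [2, 1, 0, 2]
r2 m[φ4→X12] = [3, 1, 1, 0]
r2 m[φ5→X4] = [0, 0, 0, 2]
r2 m[φ5→X0] = [2, 0, 0, 0]
r2 m[φ6→X9] = [0, 7, 7, 0]
r2 m[X14→φ0] = [2, 1, 0, 2]
r2 m[X14→φ4] = [0, 5, 1, 0]
r2 m[X10→φ1] = [2, 3, 2, 0]
r2 m[X10→φ3] = [1, 2, 5, 0]
r2 m[X4→φ0] = [2, 6, 1, 3]
r2 m[X4→φ1] = [2, 6, 0, 3]
r2 m[X4→φ2] = [4, 2, 1, 2]
r2 m[X4→φ5] = [4, 7, 1, 1]
r2 m[X12→φ4] = [0, 0, 0, 0]
r2 m[X5→φ3] = [0, 0, 0, 0]
r2 m[X9→φ2] = [0, 7, 7, 0]
r2 m[X9→φ6] = [0, 1, 2, 1]
r2 m[X0→φ5] = [0, 0, 0, 0]
r3 m[φ0→X14] = [3, 8, 2, 1]
r3 m[φ0→X4] = [2, 1, 1, 2]
r3 m[φ1→X10] = [1, 4, 5, 1]
r3 m[φ1→X4] = [2, 1, 1, 0]
r3 m[φ2→X4] = [0, 5, 0, 1]
r3 m[φ2→X9] = [1, 2, 4, 3]
r3 m[φ3→X10] = [2, 3, 2, 0]
r3 m[φ3→X5] = [3, 3, 7, 0]
r3 m[φ4→X14] = [2, 1, 0, 2]
r3 m[φ4→X12] = [4, 2, 3, 1]
r3 m[φ5→X4] = [0, 0, 0, 2]
r3 m[φ5→X0] = [3, 5, 1, 4]
r3 m[φ6→X9] = [0, 7, 7, 0]
r3 m[X14→φ0] = [2, 1, 0, 2]
r3 m[X14→φ4] = [0, 5, 1, 0]
r3 m[X10→φ1] = [2, 3, 2, 0]
r3 m[X10→φ3] = [1, 2, 5, 0]
r3 m[X4→φ0] = [2, 6, 1, 3]
r3 m[X4→φ1] = [2, 6, 0, 3]
r3 m[X4→φ2] = [4, 2, 1, 2]
r3 m[X4→φ5] = [4, 7, 1, 1]
r3 m[X12→φ4] = [0, 0, 0, 0]
r3 m[X5→φ3] = [0, 0, 0, 0]
r3 m[X9→φ2] = [0, 7, 7, 0]
r3 m[X9→φ6] = [0, 1, 2, 1]
r3 m[X0→φ5] = [0, 0, 0, 0]
r4 m[φ0→X14] = [3, 8, 2, 1]
r4 m[φ0→X4] = [2, 1, 1, 2]
r4 m[φ1→X10] = [1, 4, 5, 1]
r4 m[φ1→X4] = [2, 1, 1, 0]
r4 m[φ2→X4] = [0, 5, 0, 1]
r4 m[φ2→X9] = [1, 2, 4, 3]
r4 m[φ3→X10] = [2, 3, 2, 0]
r4 m[φ3→X5] = [3, 3, 7, 0]
r4 m[φ4→X14] = [2, 1, 0, 2]
r4 m[φ4→X12] = [4, 2, 3, 1]
r4 m[φ5→X4] = [0, 0, 0, 2]
r4 m[φ5→X0] = [3, 5, 1, 4]
r4 m[φ6→X9] = [0, 7, 7, 0]
r4 m[X14→φ0] = [2, 1, 0, 2]
r4 m[X14→φ4] = [3, 8, 2, 1]
r4 m[X10→φ1] = [2, 3, 2, 0]
r4 m[X10→φ3] = [1, 4, 5, 1]
r4 m[X4→φ0] = [2, 6, 1, 3]
r4 m[X4→φ1] = [2, 6, 1, 5]
r4 m[X4→φ2] = [4, 2, 2, 4]
r4 m[X4→φ5] = [4, 7, 2, 3]
r4 m[X12→φ4] = [0, 0, 0, 0]
r4 m[X5→φ3] = [0, 0, 0, 0]
r4 m[X9→φ2] = [0, 7, 7, 0]
r4 m[X9→φ6] = [1, 2, 4, 3]
r4 m[X0→φ5] = [0, 0, 0, 0]
r5 m[φ0→X14] = [3, 8, 2, 1]
r5 m[φ0→X4] = [2, 1, 1, 2]
r5 m[φ1→X10] = [2, 4, 6, 2]
r5 m[φ1→X4] = [2, 1, 1, 0]
r5 m[φ2→X4] = [0, 5, 0, 1]
r5 m[φ2→X9] = [2, 3, 6, 5]
r5 m[φ3→X10] = [2, 3, 2, 0]
r5 m[φ3→X5] = [4, 3, 7, 1]
r5 m[φ4→X14] = [2, 1, 0, 2]
r5 m[φ4→X12] = [5, 3, 4, 2]
r5 m[φ5→X4] = [0, 0, 0, 2]
r5 m[φ5→X0] = [4, 6, 2, 4]
r5 m[φ6→X9] = [0, 7, 7, 0]
r5 m[X14→φ0] = [2, 1, 0, 2]
r5 m[X14→φ4] = [3, 8, 2, 1]
r5 m[X10→φ1] = [2, 3, 2, 0]
r5 m[X10→φ3] = [1, 4, 5, 1]
r5 m[X4→φ0] = [2, 6, 1, 3]
r5 m[X4→φ1] = [2, 6, 1, 5]
r5 m[X4→φ2] = [4, 2, 2, 4]
r5 m[X4→φ5] = [4, 7, 2, 3]
r5 m[X12→φ4] = [0, 0, 0, 0]
r5 m[X5→φ3] = [0, 0, 0, 0]
r5 m[X9→φ2] = [0, 7, 7, 0]
r5 m[X9→φ6] = [1, 2, 4, 3]
r5 m[X0→φ5] = [0, 0, 0, 0]
r6 m[φ0→X14] = [3, 8, 2, 1]
r6 m[φ0→X4] = [2, 1, 1, 2]
r6 m[φ1→X10] = [2, 4, 6, 2]
r6 m[φ1→X4] = [2, 1, 1, 0]
r6 m[φ2→X4] = [0, 5, 0, 1]
r6 m[φ2→X9] = [2, 3, 6, 5]
r6 m[φ3→X10] = [2, 3, 2, 0]
r6 m[φ3→X5] = [4, 3, 7, 1]
r6 m[φ4→X14] = [2, 1, 0, 2]
r6 m[φ4→X12] = [5, 3, 4, 2]
r6 m[φ5→X4] = [0, 0, 0, 2]
r6 m[φ5→X0] = [4, 6, 2, 4]
r6 m[φ6→X9] = [0, 7, 7, 0]
r6 m[X14→φ0] = [2, 1, 0, 2]
r6 m[X14→φ4] = [3, 8, 2, 1]
r6 m[X10→φ1] = [2, 3, 2, 0]
r6 m[X10→φ3] = [2, 4, 6, 2]
r6 m[X4→φ0] = [2, 6, 1, 3]
r6 m[X4→φ1] = [2, 6, 1, 5]
r6 m[X4→φ2] = [4, 2, 2, 4]
r6 m[X4→φ5] = [4, 7, 2, 3]
r6 m[X12→φ4] = [0, 0, 0, 0]
r6 m[X5→φ3] = [0, 0, 0, 0]
r6 m[X9→φ2] = [0, 7, 7, 0]
r6 m[X9→φ6] = [2, 3, 6, 5]
r6 m[X0→φ5] = [0, 0, 0, 0]
r7 m[φ0→X14] = [3, 8, 2, 1]
r7 m[φ0→X4] = [2, 1, 1, 2]
r7 m[φ1→X10] = [2, 4, 6, 2]
r7 m[φ1→X4] = [2, 1, 1, 0]
r7 m[φ2→X4] = [0, 5, 0, 1]
r7 m[φ2→X9] = [2, 3, 6, 5]
r7 m[φ3→X10] = [2, 3, 2, 0]
r7 m[φ3→X5] = [5, 4, 8, 2]
r7 m[φ4→X14] = [2, 1, 0, 2]
r7 m[φ4→X12] = [5, 3, 4, 2]
r7 m[φ5→X4] = [0, 0, 0, 2]
r7 m[φ5→X0] = [4, 6, 2, 4]
r7 m[φ6→X9] = [0, 7, 7, 0]
r7 m[X14→φ0] = [2, 1, 0, 2]
r7 m[X14→φ4] = [3, 8, 2, 1]
r7 m[X10→φ1] = [2, 3, 2, 0]
r7 m[X10→φ3] = [2, 4, 6, 2]
r7 m[X4→φ0] = [2, 6, 1, 3]
r7 m[X4→φ1] = [2, 6, 1, 5]
r7 m[X4→φ2] = [4, 2, 2, 4]
r7 m[X4→φ5] = [4, 7, 2, 3]
r7 m[X12→φ4] = [0, 0, 0, 0]
r7 m[X5→φ3] = [0, 0, 0, 0]
r7 m[X9→φ2] = [0, 7, 7, 0]
r7 m[X9→φ6] = [2, 3, 6, 5]
r7 m[X0→φ5] = [0, 0, 0, 0]
r8 m[φ0→X14] = [3, 8, 2, 1]
r8 m[φ0→X4] = [2, 1, 1, 2]
r8 m[φ1→X10] = [2, 4, 6, 2]
r8 m[φ1→X4] = [2, 1, 1, 0]
r8 m[φ2→X4] = [0, 5, 0, 1]
r8 m[φ2→X9] = [2, 3, 6, 5]
r8 m[φ3→X10] = [2, 3, 2, 0]
r8 m[φ3→X5] = [5, 4, 8, 2]
r8 m[φ4→X14] = [2, 1, 0, 2]
r8 m[φ4→X12] = [5, 3, 4, 2]
r8 m[φ5→X4] = [0, 0, 0, 2]
r8 m[φ5→X0] = [4, 6, 2, 4]
r8 m[φ6→X9] = [0, 7, 7, 0]
r8 m[X14→φ0] = [2, 1, 0, 2]
r8 m[X14→φ4] = [3, 8, 2, 1]
r8 m[X10→φ1] = [2, 3, 2, 0]
r8 m[X10→φ3] = [2, 4, 6, 2]
r8 m[X4→φ0] = [2, 6, 1, 3]
r8 m[X4→φ1] = [2, 6, 1, 5]
r8 m[X4→φ2] = [4, 2, 2, 4]
r8 m[X4→φ5] = [4, 7, 2, 3]
r8 m[X12→φ4] = [0, 0, 0, 0]
r8 m[X5→φ3] = [0, 0, 0, 0]
r8 m[X9→φ2] = [0, 7, 7, 0]
r8 m[X9→φ6] = [2, 3, 6, 5]
r8 m[X0→φ5] = [0, 0, 0, 0]
fixed point reached at round 8
b[X4] = ⊗ incoming = [4, 7, 2, 5]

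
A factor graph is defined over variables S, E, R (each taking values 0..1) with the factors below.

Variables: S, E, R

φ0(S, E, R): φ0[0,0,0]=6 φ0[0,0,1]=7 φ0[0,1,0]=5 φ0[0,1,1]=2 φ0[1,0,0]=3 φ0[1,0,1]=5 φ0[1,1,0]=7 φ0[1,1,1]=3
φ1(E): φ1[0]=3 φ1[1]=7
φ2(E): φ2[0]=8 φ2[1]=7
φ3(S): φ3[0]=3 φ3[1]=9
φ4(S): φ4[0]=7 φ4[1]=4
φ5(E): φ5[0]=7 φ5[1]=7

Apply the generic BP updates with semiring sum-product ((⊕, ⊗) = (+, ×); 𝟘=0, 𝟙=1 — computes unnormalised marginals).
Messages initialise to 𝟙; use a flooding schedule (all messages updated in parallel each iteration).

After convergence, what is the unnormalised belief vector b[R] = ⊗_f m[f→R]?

init: all messages = 𝟙 over 2 values
r1 m[φ0→S] = [20, 18]
r1 m[φ0→E] = [21, 17]
r1 m[φ0→R] = [21, 17]
r1 m[φ1→E] = [3, 7]
r1 m[φ2→E] = [8, 7]
r1 m[φ3→S] = [3, 9]
r1 m[φ4→S] = [7, 4]
r1 m[φ5→E] = [7, 7]
r1 m[S→φ0] = [1, 1]
r1 m[S→φ3] = [1, 1]
r1 m[S→φ4] = [1, 1]
r1 m[E→φ0] = [1, 1]
r1 m[E→φ1] = [1, 1]
r1 m[E→φ2] = [1, 1]
r1 m[E→φ5] = [1, 1]
r1 m[R→φ0] = [1, 1]
r2 m[φ0→S] = [20, 18]
r2 m[φ0→E] = [21, 17]
r2 m[φ0→R] = [21, 17]
r2 m[φ1→E] = [3, 7]
r2 m[φ2→E] = [8, 7]
r2 m[φ3→S] = [3, 9]
r2 m[φ4→S] = [7, 4]
r2 m[φ5→E] = [7, 7]
r2 m[S→φ0] = [21, 36]
r2 m[S→φ3] = [140, 72]
r2 m[S→φ4] = [60, 162]
r2 m[E→φ0] = [168, 343]
r2 m[E→φ1] = [1176, 833]
r2 m[E→φ2] = [441, 833]
r2 m[E→φ5] = [504, 833]
r2 m[R→φ0] = [1, 1]
r3 m[φ0→S] = [4585, 4774]
r3 m[φ0→E] = [561, 507]
r3 m[φ0→R] = [161763, 106386]
r3 m[φ1→E] = [3, 7]
r3 m[φ2→E] = [8, 7]
r3 m[φ3→S] = [3, 9]
r3 m[φ4→S] = [7, 4]
r3 m[φ5→E] = [7, 7]
r3 m[S→φ0] = [21, 36]
r3 m[S→φ3] = [140, 72]
r3 m[S→φ4] = [60, 162]
r3 m[E→φ0] = [168, 343]
r3 m[E→φ1] = [1176, 833]
r3 m[E→φ2] = [441, 833]
r3 m[E→φ5] = [504, 833]
r3 m[R→φ0] = [1, 1]
r4 m[φ0→S] = [4585, 4774]
r4 m[φ0→E] = [561, 507]
r4 m[φ0→R] = [161763, 106386]
r4 m[φ1→E] = [3, 7]
r4 m[φ2→E] = [8, 7]
r4 m[φ3→S] = [3, 9]
r4 m[φ4→S] = [7, 4]
r4 m[φ5→E] = [7, 7]
r4 m[S→φ0] = [21, 36]
r4 m[S→φ3] = [32095, 19096]
r4 m[S→φ4] = [13755, 42966]
r4 m[E→φ0] = [168, 343]
r4 m[E→φ1] = [31416, 24843]
r4 m[E→φ2] = [11781, 24843]
r4 m[E→φ5] = [13464, 24843]
r4 m[R→φ0] = [1, 1]
r5 m[φ0→S] = [4585, 4774]
r5 m[φ0→E] = [561, 507]
r5 m[φ0→R] = [161763, 106386]
r5 m[φ1→E] = [3, 7]
r5 m[φ2→E] = [8, 7]
r5 m[φ3→S] = [3, 9]
r5 m[φ4→S] = [7, 4]
r5 m[φ5→E] = [7, 7]
r5 m[S→φ0] = [21, 36]
r5 m[S→φ3] = [32095, 19096]
r5 m[S→φ4] = [13755, 42966]
r5 m[E→φ0] = [168, 343]
r5 m[E→φ1] = [31416, 24843]
r5 m[E→φ2] = [11781, 24843]
r5 m[E→φ5] = [13464, 24843]
r5 m[R→φ0] = [1, 1]
fixed point reached at round 5
b[R] = ⊗ incoming = [161763, 106386]

b[R] = [161763, 106386]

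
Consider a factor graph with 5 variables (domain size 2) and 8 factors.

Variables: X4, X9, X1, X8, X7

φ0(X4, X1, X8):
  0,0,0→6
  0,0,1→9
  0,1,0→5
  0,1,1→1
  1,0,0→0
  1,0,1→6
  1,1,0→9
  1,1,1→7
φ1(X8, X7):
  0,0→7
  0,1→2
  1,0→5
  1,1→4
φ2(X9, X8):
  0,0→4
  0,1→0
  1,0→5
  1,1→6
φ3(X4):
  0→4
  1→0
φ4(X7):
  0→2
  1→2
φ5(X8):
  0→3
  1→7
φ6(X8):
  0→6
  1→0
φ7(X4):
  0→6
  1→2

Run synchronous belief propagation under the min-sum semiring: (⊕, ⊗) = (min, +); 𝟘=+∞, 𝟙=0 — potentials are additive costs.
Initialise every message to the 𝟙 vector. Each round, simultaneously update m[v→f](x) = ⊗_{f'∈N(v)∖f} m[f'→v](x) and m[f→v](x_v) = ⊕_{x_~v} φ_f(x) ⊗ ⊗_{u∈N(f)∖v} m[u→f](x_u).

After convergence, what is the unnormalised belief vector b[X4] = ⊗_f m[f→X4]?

b[X4] = [24, 19]

init: all messages = 𝟙 over 2 values
r1 m[φ0→X4] = [1, 0]
r1 m[φ0→X1] = [0, 1]
r1 m[φ0→X8] = [0, 1]
r1 m[φ1→X8] = [2, 4]
r1 m[φ1→X7] = [5, 2]
r1 m[φ2→X9] = [0, 5]
r1 m[φ2→X8] = [4, 0]
r1 m[φ3→X4] = [4, 0]
r1 m[φ4→X7] = [2, 2]
r1 m[φ5→X8] = [3, 7]
r1 m[φ6→X8] = [6, 0]
r1 m[φ7→X4] = [6, 2]
r1 m[X4→φ0] = [0, 0]
r1 m[X4→φ3] = [0, 0]
r1 m[X4→φ7] = [0, 0]
r1 m[X9→φ2] = [0, 0]
r1 m[X1→φ0] = [0, 0]
r1 m[X8→φ0] = [0, 0]
r1 m[X8→φ1] = [0, 0]
r1 m[X8→φ2] = [0, 0]
r1 m[X8→φ5] = [0, 0]
r1 m[X8→φ6] = [0, 0]
r1 m[X7→φ1] = [0, 0]
r1 m[X7→φ4] = [0, 0]
r2 m[φ0→X4] = [1, 0]
r2 m[φ0→X1] = [0, 1]
r2 m[φ0→X8] = [0, 1]
r2 m[φ1→X8] = [2, 4]
r2 m[φ1→X7] = [5, 2]
r2 m[φ2→X9] = [0, 5]
r2 m[φ2→X8] = [4, 0]
r2 m[φ3→X4] = [4, 0]
r2 m[φ4→X7] = [2, 2]
r2 m[φ5→X8] = [3, 7]
r2 m[φ6→X8] = [6, 0]
r2 m[φ7→X4] = [6, 2]
r2 m[X4→φ0] = [10, 2]
r2 m[X4→φ3] = [7, 2]
r2 m[X4→φ7] = [5, 0]
r2 m[X9→φ2] = [0, 0]
r2 m[X1→φ0] = [0, 0]
r2 m[X8→φ0] = [15, 11]
r2 m[X8→φ1] = [13, 8]
r2 m[X8→φ2] = [11, 12]
r2 m[X8→φ5] = [12, 5]
r2 m[X8→φ6] = [9, 12]
r2 m[X7→φ1] = [2, 2]
r2 m[X7→φ4] = [5, 2]
r3 m[φ0→X4] = [12, 15]
r3 m[φ0→X1] = [17, 20]
r3 m[φ0→X8] = [2, 8]
r3 m[φ1→X8] = [4, 6]
r3 m[φ1→X7] = [13, 12]
r3 m[φ2→X9] = [12, 16]
r3 m[φ2→X8] = [4, 0]
r3 m[φ3→X4] = [4, 0]
r3 m[φ4→X7] = [2, 2]
r3 m[φ5→X8] = [3, 7]
r3 m[φ6→X8] = [6, 0]
r3 m[φ7→X4] = [6, 2]
r3 m[X4→φ0] = [10, 2]
r3 m[X4→φ3] = [7, 2]
r3 m[X4→φ7] = [5, 0]
r3 m[X9→φ2] = [0, 0]
r3 m[X1→φ0] = [0, 0]
r3 m[X8→φ0] = [15, 11]
r3 m[X8→φ1] = [13, 8]
r3 m[X8→φ2] = [11, 12]
r3 m[X8→φ5] = [12, 5]
r3 m[X8→φ6] = [9, 12]
r3 m[X7→φ1] = [2, 2]
r3 m[X7→φ4] = [5, 2]
r4 m[φ0→X4] = [12, 15]
r4 m[φ0→X1] = [17, 20]
r4 m[φ0→X8] = [2, 8]
r4 m[φ1→X8] = [4, 6]
r4 m[φ1→X7] = [13, 12]
r4 m[φ2→X9] = [12, 16]
r4 m[φ2→X8] = [4, 0]
r4 m[φ3→X4] = [4, 0]
r4 m[φ4→X7] = [2, 2]
r4 m[φ5→X8] = [3, 7]
r4 m[φ6→X8] = [6, 0]
r4 m[φ7→X4] = [6, 2]
r4 m[X4→φ0] = [10, 2]
r4 m[X4→φ3] = [18, 17]
r4 m[X4→φ7] = [16, 15]
r4 m[X9→φ2] = [0, 0]
r4 m[X1→φ0] = [0, 0]
r4 m[X8→φ0] = [17, 13]
r4 m[X8→φ1] = [15, 15]
r4 m[X8→φ2] = [15, 21]
r4 m[X8→φ5] = [16, 14]
r4 m[X8→φ6] = [13, 21]
r4 m[X7→φ1] = [2, 2]
r4 m[X7→φ4] = [13, 12]
r5 m[φ0→X4] = [14, 17]
r5 m[φ0→X1] = [19, 22]
r5 m[φ0→X8] = [2, 8]
r5 m[φ1→X8] = [4, 6]
r5 m[φ1→X7] = [20, 17]
r5 m[φ2→X9] = [19, 20]
r5 m[φ2→X8] = [4, 0]
r5 m[φ3→X4] = [4, 0]
r5 m[φ4→X7] = [2, 2]
r5 m[φ5→X8] = [3, 7]
r5 m[φ6→X8] = [6, 0]
r5 m[φ7→X4] = [6, 2]
r5 m[X4→φ0] = [10, 2]
r5 m[X4→φ3] = [18, 17]
r5 m[X4→φ7] = [16, 15]
r5 m[X9→φ2] = [0, 0]
r5 m[X1→φ0] = [0, 0]
r5 m[X8→φ0] = [17, 13]
r5 m[X8→φ1] = [15, 15]
r5 m[X8→φ2] = [15, 21]
r5 m[X8→φ5] = [16, 14]
r5 m[X8→φ6] = [13, 21]
r5 m[X7→φ1] = [2, 2]
r5 m[X7→φ4] = [13, 12]
r6 m[φ0→X4] = [14, 17]
r6 m[φ0→X1] = [19, 22]
r6 m[φ0→X8] = [2, 8]
r6 m[φ1→X8] = [4, 6]
r6 m[φ1→X7] = [20, 17]
r6 m[φ2→X9] = [19, 20]
r6 m[φ2→X8] = [4, 0]
r6 m[φ3→X4] = [4, 0]
r6 m[φ4→X7] = [2, 2]
r6 m[φ5→X8] = [3, 7]
r6 m[φ6→X8] = [6, 0]
r6 m[φ7→X4] = [6, 2]
r6 m[X4→φ0] = [10, 2]
r6 m[X4→φ3] = [20, 19]
r6 m[X4→φ7] = [18, 17]
r6 m[X9→φ2] = [0, 0]
r6 m[X1→φ0] = [0, 0]
r6 m[X8→φ0] = [17, 13]
r6 m[X8→φ1] = [15, 15]
r6 m[X8→φ2] = [15, 21]
r6 m[X8→φ5] = [16, 14]
r6 m[X8→φ6] = [13, 21]
r6 m[X7→φ1] = [2, 2]
r6 m[X7→φ4] = [20, 17]
r7 m[φ0→X4] = [14, 17]
r7 m[φ0→X1] = [19, 22]
r7 m[φ0→X8] = [2, 8]
r7 m[φ1→X8] = [4, 6]
r7 m[φ1→X7] = [20, 17]
r7 m[φ2→X9] = [19, 20]
r7 m[φ2→X8] = [4, 0]
r7 m[φ3→X4] = [4, 0]
r7 m[φ4→X7] = [2, 2]
r7 m[φ5→X8] = [3, 7]
r7 m[φ6→X8] = [6, 0]
r7 m[φ7→X4] = [6, 2]
r7 m[X4→φ0] = [10, 2]
r7 m[X4→φ3] = [20, 19]
r7 m[X4→φ7] = [18, 17]
r7 m[X9→φ2] = [0, 0]
r7 m[X1→φ0] = [0, 0]
r7 m[X8→φ0] = [17, 13]
r7 m[X8→φ1] = [15, 15]
r7 m[X8→φ2] = [15, 21]
r7 m[X8→φ5] = [16, 14]
r7 m[X8→φ6] = [13, 21]
r7 m[X7→φ1] = [2, 2]
r7 m[X7→φ4] = [20, 17]
fixed point reached at round 7
b[X4] = ⊗ incoming = [24, 19]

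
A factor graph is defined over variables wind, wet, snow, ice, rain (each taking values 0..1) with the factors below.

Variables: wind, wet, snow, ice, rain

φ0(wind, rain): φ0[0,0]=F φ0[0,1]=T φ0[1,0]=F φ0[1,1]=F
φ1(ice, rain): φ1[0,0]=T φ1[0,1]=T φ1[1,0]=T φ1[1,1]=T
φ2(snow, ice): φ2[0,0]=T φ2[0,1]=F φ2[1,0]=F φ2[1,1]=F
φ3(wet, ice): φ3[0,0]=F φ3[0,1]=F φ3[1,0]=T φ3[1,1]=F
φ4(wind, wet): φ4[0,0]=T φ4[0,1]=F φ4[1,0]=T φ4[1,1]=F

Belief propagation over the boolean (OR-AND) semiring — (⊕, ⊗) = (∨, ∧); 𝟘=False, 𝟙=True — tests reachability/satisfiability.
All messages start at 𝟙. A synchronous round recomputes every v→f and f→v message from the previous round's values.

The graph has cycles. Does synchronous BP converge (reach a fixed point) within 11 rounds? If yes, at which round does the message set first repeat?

CONVERGED at round 11

init: all messages = 𝟙 over 2 values
r1 m[φ0→wind] = [T, F]
r1 m[φ0→rain] = [F, T]
r1 m[φ1→ice] = [T, T]
r1 m[φ1→rain] = [T, T]
r1 m[φ2→snow] = [T, F]
r1 m[φ2→ice] = [T, F]
r1 m[φ3→wet] = [F, T]
r1 m[φ3→ice] = [T, F]
r1 m[φ4→wind] = [T, T]
r1 m[φ4→wet] = [T, F]
r1 m[wind→φ0] = [T, T]
r1 m[wind→φ4] = [T, T]
r1 m[wet→φ3] = [T, T]
r1 m[wet→φ4] = [T, T]
r1 m[snow→φ2] = [T, T]
r1 m[ice→φ1] = [T, T]
r1 m[ice→φ2] = [T, T]
r1 m[ice→φ3] = [T, T]
r1 m[rain→φ0] = [T, T]
r1 m[rain→φ1] = [T, T]
r2 m[φ0→wind] = [T, F]
r2 m[φ0→rain] = [F, T]
r2 m[φ1→ice] = [T, T]
r2 m[φ1→rain] = [T, T]
r2 m[φ2→snow] = [T, F]
r2 m[φ2→ice] = [T, F]
r2 m[φ3→wet] = [F, T]
r2 m[φ3→ice] = [T, F]
r2 m[φ4→wind] = [T, T]
r2 m[φ4→wet] = [T, F]
r2 m[wind→φ0] = [T, T]
r2 m[wind→φ4] = [T, F]
r2 m[wet→φ3] = [T, F]
r2 m[wet→φ4] = [F, T]
r2 m[snow→φ2] = [T, T]
r2 m[ice→φ1] = [T, F]
r2 m[ice→φ2] = [T, F]
r2 m[ice→φ3] = [T, F]
r2 m[rain→φ0] = [T, T]
r2 m[rain→φ1] = [F, T]
r3 m[φ0→wind] = [T, F]
r3 m[φ0→rain] = [F, T]
r3 m[φ1→ice] = [T, T]
r3 m[φ1→rain] = [T, T]
r3 m[φ2→snow] = [T, F]
r3 m[φ2→ice] = [T, F]
r3 m[φ3→wet] = [F, T]
r3 m[φ3→ice] = [F, F]
r3 m[φ4→wind] = [F, F]
r3 m[φ4→wet] = [T, F]
r3 m[wind→φ0] = [T, T]
r3 m[wind→φ4] = [T, F]
r3 m[wet→φ3] = [T, F]
r3 m[wet→φ4] = [F, T]
r3 m[snow→φ2] = [T, T]
r3 m[ice→φ1] = [T, F]
r3 m[ice→φ2] = [T, F]
r3 m[ice→φ3] = [T, F]
r3 m[rain→φ0] = [T, T]
r3 m[rain→φ1] = [F, T]
r4 m[φ0→wind] = [T, F]
r4 m[φ0→rain] = [F, T]
r4 m[φ1→ice] = [T, T]
r4 m[φ1→rain] = [T, T]
r4 m[φ2→snow] = [T, F]
r4 m[φ2→ice] = [T, F]
r4 m[φ3→wet] = [F, T]
r4 m[φ3→ice] = [F, F]
r4 m[φ4→wind] = [F, F]
r4 m[φ4→wet] = [T, F]
r4 m[wind→φ0] = [F, F]
r4 m[wind→φ4] = [T, F]
r4 m[wet→φ3] = [T, F]
r4 m[wet→φ4] = [F, T]
r4 m[snow→φ2] = [T, T]
r4 m[ice→φ1] = [F, F]
r4 m[ice→φ2] = [F, F]
r4 m[ice→φ3] = [T, F]
r4 m[rain→φ0] = [T, T]
r4 m[rain→φ1] = [F, T]
r5 m[φ0→wind] = [T, F]
r5 m[φ0→rain] = [F, F]
r5 m[φ1→ice] = [T, T]
r5 m[φ1→rain] = [F, F]
r5 m[φ2→snow] = [F, F]
r5 m[φ2→ice] = [T, F]
r5 m[φ3→wet] = [F, T]
r5 m[φ3→ice] = [F, F]
r5 m[φ4→wind] = [F, F]
r5 m[φ4→wet] = [T, F]
r5 m[wind→φ0] = [F, F]
r5 m[wind→φ4] = [T, F]
r5 m[wet→φ3] = [T, F]
r5 m[wet→φ4] = [F, T]
r5 m[snow→φ2] = [T, T]
r5 m[ice→φ1] = [F, F]
r5 m[ice→φ2] = [F, F]
r5 m[ice→φ3] = [T, F]
r5 m[rain→φ0] = [T, T]
r5 m[rain→φ1] = [F, T]
r6 m[φ0→wind] = [T, F]
r6 m[φ0→rain] = [F, F]
r6 m[φ1→ice] = [T, T]
r6 m[φ1→rain] = [F, F]
r6 m[φ2→snow] = [F, F]
r6 m[φ2→ice] = [T, F]
r6 m[φ3→wet] = [F, T]
r6 m[φ3→ice] = [F, F]
r6 m[φ4→wind] = [F, F]
r6 m[φ4→wet] = [T, F]
r6 m[wind→φ0] = [F, F]
r6 m[wind→φ4] = [T, F]
r6 m[wet→φ3] = [T, F]
r6 m[wet→φ4] = [F, T]
r6 m[snow→φ2] = [T, T]
r6 m[ice→φ1] = [F, F]
r6 m[ice→φ2] = [F, F]
r6 m[ice→φ3] = [T, F]
r6 m[rain→φ0] = [F, F]
r6 m[rain→φ1] = [F, F]
r7 m[φ0→wind] = [F, F]
r7 m[φ0→rain] = [F, F]
r7 m[φ1→ice] = [F, F]
r7 m[φ1→rain] = [F, F]
r7 m[φ2→snow] = [F, F]
r7 m[φ2→ice] = [T, F]
r7 m[φ3→wet] = [F, T]
r7 m[φ3→ice] = [F, F]
r7 m[φ4→wind] = [F, F]
r7 m[φ4→wet] = [T, F]
r7 m[wind→φ0] = [F, F]
r7 m[wind→φ4] = [T, F]
r7 m[wet→φ3] = [T, F]
r7 m[wet→φ4] = [F, T]
r7 m[snow→φ2] = [T, T]
r7 m[ice→φ1] = [F, F]
r7 m[ice→φ2] = [F, F]
r7 m[ice→φ3] = [T, F]
r7 m[rain→φ0] = [F, F]
r7 m[rain→φ1] = [F, F]
r8 m[φ0→wind] = [F, F]
r8 m[φ0→rain] = [F, F]
r8 m[φ1→ice] = [F, F]
r8 m[φ1→rain] = [F, F]
r8 m[φ2→snow] = [F, F]
r8 m[φ2→ice] = [T, F]
r8 m[φ3→wet] = [F, T]
r8 m[φ3→ice] = [F, F]
r8 m[φ4→wind] = [F, F]
r8 m[φ4→wet] = [T, F]
r8 m[wind→φ0] = [F, F]
r8 m[wind→φ4] = [F, F]
r8 m[wet→φ3] = [T, F]
r8 m[wet→φ4] = [F, T]
r8 m[snow→φ2] = [T, T]
r8 m[ice→φ1] = [F, F]
r8 m[ice→φ2] = [F, F]
r8 m[ice→φ3] = [F, F]
r8 m[rain→φ0] = [F, F]
r8 m[rain→φ1] = [F, F]
r9 m[φ0→wind] = [F, F]
r9 m[φ0→rain] = [F, F]
r9 m[φ1→ice] = [F, F]
r9 m[φ1→rain] = [F, F]
r9 m[φ2→snow] = [F, F]
r9 m[φ2→ice] = [T, F]
r9 m[φ3→wet] = [F, F]
r9 m[φ3→ice] = [F, F]
r9 m[φ4→wind] = [F, F]
r9 m[φ4→wet] = [F, F]
r9 m[wind→φ0] = [F, F]
r9 m[wind→φ4] = [F, F]
r9 m[wet→φ3] = [T, F]
r9 m[wet→φ4] = [F, T]
r9 m[snow→φ2] = [T, T]
r9 m[ice→φ1] = [F, F]
r9 m[ice→φ2] = [F, F]
r9 m[ice→φ3] = [F, F]
r9 m[rain→φ0] = [F, F]
r9 m[rain→φ1] = [F, F]
r10 m[φ0→wind] = [F, F]
r10 m[φ0→rain] = [F, F]
r10 m[φ1→ice] = [F, F]
r10 m[φ1→rain] = [F, F]
r10 m[φ2→snow] = [F, F]
r10 m[φ2→ice] = [T, F]
r10 m[φ3→wet] = [F, F]
r10 m[φ3→ice] = [F, F]
r10 m[φ4→wind] = [F, F]
r10 m[φ4→wet] = [F, F]
r10 m[wind→φ0] = [F, F]
r10 m[wind→φ4] = [F, F]
r10 m[wet→φ3] = [F, F]
r10 m[wet→φ4] = [F, F]
r10 m[snow→φ2] = [T, T]
r10 m[ice→φ1] = [F, F]
r10 m[ice→φ2] = [F, F]
r10 m[ice→φ3] = [F, F]
r10 m[rain→φ0] = [F, F]
r10 m[rain→φ1] = [F, F]
r11 m[φ0→wind] = [F, F]
r11 m[φ0→rain] = [F, F]
r11 m[φ1→ice] = [F, F]
r11 m[φ1→rain] = [F, F]
r11 m[φ2→snow] = [F, F]
r11 m[φ2→ice] = [T, F]
r11 m[φ3→wet] = [F, F]
r11 m[φ3→ice] = [F, F]
r11 m[φ4→wind] = [F, F]
r11 m[φ4→wet] = [F, F]
r11 m[wind→φ0] = [F, F]
r11 m[wind→φ4] = [F, F]
r11 m[wet→φ3] = [F, F]
r11 m[wet→φ4] = [F, F]
r11 m[snow→φ2] = [T, T]
r11 m[ice→φ1] = [F, F]
r11 m[ice→φ2] = [F, F]
r11 m[ice→φ3] = [F, F]
r11 m[rain→φ0] = [F, F]
r11 m[rain→φ1] = [F, F]
fixed point reached at round 11
messages reach a fixed point at round 11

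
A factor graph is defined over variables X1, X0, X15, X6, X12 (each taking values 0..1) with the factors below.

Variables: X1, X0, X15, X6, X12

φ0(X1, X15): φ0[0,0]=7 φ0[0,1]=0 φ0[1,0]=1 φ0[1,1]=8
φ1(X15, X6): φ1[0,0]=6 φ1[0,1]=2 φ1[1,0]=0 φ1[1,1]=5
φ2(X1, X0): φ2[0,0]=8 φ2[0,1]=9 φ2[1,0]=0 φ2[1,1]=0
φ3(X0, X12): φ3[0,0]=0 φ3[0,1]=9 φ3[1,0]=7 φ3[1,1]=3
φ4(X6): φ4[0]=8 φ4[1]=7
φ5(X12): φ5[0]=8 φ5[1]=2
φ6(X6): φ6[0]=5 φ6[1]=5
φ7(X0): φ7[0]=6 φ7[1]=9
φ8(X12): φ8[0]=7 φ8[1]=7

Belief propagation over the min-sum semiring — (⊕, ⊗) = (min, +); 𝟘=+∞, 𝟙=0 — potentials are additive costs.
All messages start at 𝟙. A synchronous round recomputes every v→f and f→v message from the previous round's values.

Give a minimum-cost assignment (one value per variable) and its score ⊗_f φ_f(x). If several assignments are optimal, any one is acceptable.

assignment: (X1=1, X0=0, X15=0, X6=1, X12=0); score = 36

init: all messages = 𝟙 over 2 values
r1 m[φ0→X1] = [0, 1]
r1 m[φ0→X15] = [1, 0]
r1 m[φ1→X15] = [2, 0]
r1 m[φ1→X6] = [0, 2]
r1 m[φ2→X1] = [8, 0]
r1 m[φ2→X0] = [0, 0]
r1 m[φ3→X0] = [0, 3]
r1 m[φ3→X12] = [0, 3]
r1 m[φ4→X6] = [8, 7]
r1 m[φ5→X12] = [8, 2]
r1 m[φ6→X6] = [5, 5]
r1 m[φ7→X0] = [6, 9]
r1 m[φ8→X12] = [7, 7]
r1 m[X1→φ0] = [0, 0]
r1 m[X1→φ2] = [0, 0]
r1 m[X0→φ2] = [0, 0]
r1 m[X0→φ3] = [0, 0]
r1 m[X0→φ7] = [0, 0]
r1 m[X15→φ0] = [0, 0]
r1 m[X15→φ1] = [0, 0]
r1 m[X6→φ1] = [0, 0]
r1 m[X6→φ4] = [0, 0]
r1 m[X6→φ6] = [0, 0]
r1 m[X12→φ3] = [0, 0]
r1 m[X12→φ5] = [0, 0]
r1 m[X12→φ8] = [0, 0]
r2 m[φ0→X1] = [0, 1]
r2 m[φ0→X15] = [1, 0]
r2 m[φ1→X15] = [2, 0]
r2 m[φ1→X6] = [0, 2]
r2 m[φ2→X1] = [8, 0]
r2 m[φ2→X0] = [0, 0]
r2 m[φ3→X0] = [0, 3]
r2 m[φ3→X12] = [0, 3]
r2 m[φ4→X6] = [8, 7]
r2 m[φ5→X12] = [8, 2]
r2 m[φ6→X6] = [5, 5]
r2 m[φ7→X0] = [6, 9]
r2 m[φ8→X12] = [7, 7]
r2 m[X1→φ0] = [8, 0]
r2 m[X1→φ2] = [0, 1]
r2 m[X0→φ2] = [6, 12]
r2 m[X0→φ3] = [6, 9]
r2 m[X0→φ7] = [0, 3]
r2 m[X15→φ0] = [2, 0]
r2 m[X15→φ1] = [1, 0]
r2 m[X6→φ1] = [13, 12]
r2 m[X6→φ4] = [5, 7]
r2 m[X6→φ6] = [8, 9]
r2 m[X12→φ3] = [15, 9]
r2 m[X12→φ5] = [7, 10]
r2 m[X12→φ8] = [8, 5]
r3 m[φ0→X1] = [0, 3]
r3 m[φ0→X15] = [1, 8]
r3 m[φ1→X15] = [14, 13]
r3 m[φ1→X6] = [0, 3]
r3 m[φ2→X1] = [14, 6]
r3 m[φ2→X0] = [1, 1]
r3 m[φ3→X0] = [15, 12]
r3 m[φ3→X12] = [6, 12]
r3 m[φ4→X6] = [8, 7]
r3 m[φ5→X12] = [8, 2]
r3 m[φ6→X6] = [5, 5]
r3 m[φ7→X0] = [6, 9]
r3 m[φ8→X12] = [7, 7]
r3 m[X1→φ0] = [8, 0]
r3 m[X1→φ2] = [0, 1]
r3 m[X0→φ2] = [6, 12]
r3 m[X0→φ3] = [6, 9]
r3 m[X0→φ7] = [0, 3]
r3 m[X15→φ0] = [2, 0]
r3 m[X15→φ1] = [1, 0]
r3 m[X6→φ1] = [13, 12]
r3 m[X6→φ4] = [5, 7]
r3 m[X6→φ6] = [8, 9]
r3 m[X12→φ3] = [15, 9]
r3 m[X12→φ5] = [7, 10]
r3 m[X12→φ8] = [8, 5]
r4 m[φ0→X1] = [0, 3]
r4 m[φ0→X15] = [1, 8]
r4 m[φ1→X15] = [14, 13]
r4 m[φ1→X6] = [0, 3]
r4 m[φ2→X1] = [14, 6]
r4 m[φ2→X0] = [1, 1]
r4 m[φ3→X0] = [15, 12]
r4 m[φ3→X12] = [6, 12]
r4 m[φ4→X6] = [8, 7]
r4 m[φ5→X12] = [8, 2]
r4 m[φ6→X6] = [5, 5]
r4 m[φ7→X0] = [6, 9]
r4 m[φ8→X12] = [7, 7]
r4 m[X1→φ0] = [14, 6]
r4 m[X1→φ2] = [0, 3]
r4 m[X0→φ2] = [21, 21]
r4 m[X0→φ3] = [7, 10]
r4 m[X0→φ7] = [16, 13]
r4 m[X15→φ0] = [14, 13]
r4 m[X15→φ1] = [1, 8]
r4 m[X6→φ1] = [13, 12]
r4 m[X6→φ4] = [5, 8]
r4 m[X6→φ6] = [8, 10]
r4 m[X12→φ3] = [15, 9]
r4 m[X12→φ5] = [13, 19]
r4 m[X12→φ8] = [14, 14]
r5 m[φ0→X1] = [13, 15]
r5 m[φ0→X15] = [7, 14]
r5 m[φ1→X15] = [14, 13]
r5 m[φ1→X6] = [7, 3]
r5 m[φ2→X1] = [29, 21]
r5 m[φ2→X0] = [3, 3]
r5 m[φ3→X0] = [15, 12]
r5 m[φ3→X12] = [7, 13]
r5 m[φ4→X6] = [8, 7]
r5 m[φ5→X12] = [8, 2]
r5 m[φ6→X6] = [5, 5]
r5 m[φ7→X0] = [6, 9]
r5 m[φ8→X12] = [7, 7]
r5 m[X1→φ0] = [14, 6]
r5 m[X1→φ2] = [0, 3]
r5 m[X0→φ2] = [21, 21]
r5 m[X0→φ3] = [7, 10]
r5 m[X0→φ7] = [16, 13]
r5 m[X15→φ0] = [14, 13]
r5 m[X15→φ1] = [1, 8]
r5 m[X6→φ1] = [13, 12]
r5 m[X6→φ4] = [5, 8]
r5 m[X6→φ6] = [8, 10]
r5 m[X12→φ3] = [15, 9]
r5 m[X12→φ5] = [13, 19]
r5 m[X12→φ8] = [14, 14]
r6 m[φ0→X1] = [13, 15]
r6 m[φ0→X15] = [7, 14]
r6 m[φ1→X15] = [14, 13]
r6 m[φ1→X6] = [7, 3]
r6 m[φ2→X1] = [29, 21]
r6 m[φ2→X0] = [3, 3]
r6 m[φ3→X0] = [15, 12]
r6 m[φ3→X12] = [7, 13]
r6 m[φ4→X6] = [8, 7]
r6 m[φ5→X12] = [8, 2]
r6 m[φ6→X6] = [5, 5]
r6 m[φ7→X0] = [6, 9]
r6 m[φ8→X12] = [7, 7]
r6 m[X1→φ0] = [29, 21]
r6 m[X1→φ2] = [13, 15]
r6 m[X0→φ2] = [21, 21]
r6 m[X0→φ3] = [9, 12]
r6 m[X0→φ7] = [18, 15]
r6 m[X15→φ0] = [14, 13]
r6 m[X15→φ1] = [7, 14]
r6 m[X6→φ1] = [13, 12]
r6 m[X6→φ4] = [12, 8]
r6 m[X6→φ6] = [15, 10]
r6 m[X12→φ3] = [15, 9]
r6 m[X12→φ5] = [14, 20]
r6 m[X12→φ8] = [15, 15]
r7 m[φ0→X1] = [13, 15]
r7 m[φ0→X15] = [22, 29]
r7 m[φ1→X15] = [14, 13]
r7 m[φ1→X6] = [13, 9]
r7 m[φ2→X1] = [29, 21]
r7 m[φ2→X0] = [15, 15]
r7 m[φ3→X0] = [15, 12]
r7 m[φ3→X12] = [9, 15]
r7 m[φ4→X6] = [8, 7]
r7 m[φ5→X12] = [8, 2]
r7 m[φ6→X6] = [5, 5]
r7 m[φ7→X0] = [6, 9]
r7 m[φ8→X12] = [7, 7]
r7 m[X1→φ0] = [29, 21]
r7 m[X1→φ2] = [13, 15]
r7 m[X0→φ2] = [21, 21]
r7 m[X0→φ3] = [9, 12]
r7 m[X0→φ7] = [18, 15]
r7 m[X15→φ0] = [14, 13]
r7 m[X15→φ1] = [7, 14]
r7 m[X6→φ1] = [13, 12]
r7 m[X6→φ4] = [12, 8]
r7 m[X6→φ6] = [15, 10]
r7 m[X12→φ3] = [15, 9]
r7 m[X12→φ5] = [14, 20]
r7 m[X12→φ8] = [15, 15]
r8 m[φ0→X1] = [13, 15]
r8 m[φ0→X15] = [22, 29]
r8 m[φ1→X15] = [14, 13]
r8 m[φ1→X6] = [13, 9]
r8 m[φ2→X1] = [29, 21]
r8 m[φ2→X0] = [15, 15]
r8 m[φ3→X0] = [15, 12]
r8 m[φ3→X12] = [9, 15]
r8 m[φ4→X6] = [8, 7]
r8 m[φ5→X12] = [8, 2]
r8 m[φ6→X6] = [5, 5]
r8 m[φ7→X0] = [6, 9]
r8 m[φ8→X12] = [7, 7]
r8 m[X1→φ0] = [29, 21]
r8 m[X1→φ2] = [13, 15]
r8 m[X0→φ2] = [21, 21]
r8 m[X0→φ3] = [21, 24]
r8 m[X0→φ7] = [30, 27]
r8 m[X15→φ0] = [14, 13]
r8 m[X15→φ1] = [22, 29]
r8 m[X6→φ1] = [13, 12]
r8 m[X6→φ4] = [18, 14]
r8 m[X6→φ6] = [21, 16]
r8 m[X12→φ3] = [15, 9]
r8 m[X12→φ5] = [16, 22]
r8 m[X12→φ8] = [17, 17]
r9 m[φ0→X1] = [13, 15]
r9 m[φ0→X15] = [22, 29]
r9 m[φ1→X15] = [14, 13]
r9 m[φ1→X6] = [28, 24]
r9 m[φ2→X1] = [29, 21]
r9 m[φ2→X0] = [15, 15]
r9 m[φ3→X0] = [15, 12]
r9 m[φ3→X12] = [21, 27]
r9 m[φ4→X6] = [8, 7]
r9 m[φ5→X12] = [8, 2]
r9 m[φ6→X6] = [5, 5]
r9 m[φ7→X0] = [6, 9]
r9 m[φ8→X12] = [7, 7]
r9 m[X1→φ0] = [29, 21]
r9 m[X1→φ2] = [13, 15]
r9 m[X0→φ2] = [21, 21]
r9 m[X0→φ3] = [21, 24]
r9 m[X0→φ7] = [30, 27]
r9 m[X15→φ0] = [14, 13]
r9 m[X15→φ1] = [22, 29]
r9 m[X6→φ1] = [13, 12]
r9 m[X6→φ4] = [18, 14]
r9 m[X6→φ6] = [21, 16]
r9 m[X12→φ3] = [15, 9]
r9 m[X12→φ5] = [16, 22]
r9 m[X12→φ8] = [17, 17]
r10 m[φ0→X1] = [13, 15]
r10 m[φ0→X15] = [22, 29]
r10 m[φ1→X15] = [14, 13]
r10 m[φ1→X6] = [28, 24]
r10 m[φ2→X1] = [29, 21]
r10 m[φ2→X0] = [15, 15]
r10 m[φ3→X0] = [15, 12]
r10 m[φ3→X12] = [21, 27]
r10 m[φ4→X6] = [8, 7]
r10 m[φ5→X12] = [8, 2]
r10 m[φ6→X6] = [5, 5]
r10 m[φ7→X0] = [6, 9]
r10 m[φ8→X12] = [7, 7]
r10 m[X1→φ0] = [29, 21]
r10 m[X1→φ2] = [13, 15]
r10 m[X0→φ2] = [21, 21]
r10 m[X0→φ3] = [21, 24]
r10 m[X0→φ7] = [30, 27]
r10 m[X15→φ0] = [14, 13]
r10 m[X15→φ1] = [22, 29]
r10 m[X6→φ1] = [13, 12]
r10 m[X6→φ4] = [33, 29]
r10 m[X6→φ6] = [36, 31]
r10 m[X12→φ3] = [15, 9]
r10 m[X12→φ5] = [28, 34]
r10 m[X12→φ8] = [29, 29]
r11 m[φ0→X1] = [13, 15]
r11 m[φ0→X15] = [22, 29]
r11 m[φ1→X15] = [14, 13]
r11 m[φ1→X6] = [28, 24]
r11 m[φ2→X1] = [29, 21]
r11 m[φ2→X0] = [15, 15]
r11 m[φ3→X0] = [15, 12]
r11 m[φ3→X12] = [21, 27]
r11 m[φ4→X6] = [8, 7]
r11 m[φ5→X12] = [8, 2]
r11 m[φ6→X6] = [5, 5]
r11 m[φ7→X0] = [6, 9]
r11 m[φ8→X12] = [7, 7]
r11 m[X1→φ0] = [29, 21]
r11 m[X1→φ2] = [13, 15]
r11 m[X0→φ2] = [21, 21]
r11 m[X0→φ3] = [21, 24]
r11 m[X0→φ7] = [30, 27]
r11 m[X15→φ0] = [14, 13]
r11 m[X15→φ1] = [22, 29]
r11 m[X6→φ1] = [13, 12]
r11 m[X6→φ4] = [33, 29]
r11 m[X6→φ6] = [36, 31]
r11 m[X12→φ3] = [15, 9]
r11 m[X12→φ5] = [28, 34]
r11 m[X12→φ8] = [29, 29]
fixed point reached at round 11
traceback from X1: (X1=1, X0=0, X15=0, X6=1, X12=0), score=36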